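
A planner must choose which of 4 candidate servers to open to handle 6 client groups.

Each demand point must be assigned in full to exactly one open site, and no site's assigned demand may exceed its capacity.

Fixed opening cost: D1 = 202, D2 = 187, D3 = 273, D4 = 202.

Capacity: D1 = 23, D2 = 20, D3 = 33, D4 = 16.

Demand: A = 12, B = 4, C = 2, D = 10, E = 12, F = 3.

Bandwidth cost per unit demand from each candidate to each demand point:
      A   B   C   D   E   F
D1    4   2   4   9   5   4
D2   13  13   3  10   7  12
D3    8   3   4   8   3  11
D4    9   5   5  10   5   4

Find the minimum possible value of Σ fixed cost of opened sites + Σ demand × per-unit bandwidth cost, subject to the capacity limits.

Open {D1, D3}; cheapest assignment that respects the capacities:
  D1 (cap 23, load 21): A, B, C, F — cost 12×4 + 4×2 + 2×4 + 3×4 = 76
  D3 (cap 33, load 22): D, E — cost 10×8 + 12×3 = 116
  Shipping 192, fixed 475 → total 667.
  Any other capacity-feasible assignment to {D1, D3} ships for at least 192.
Compare {D3, D4}: its best feasible assignment gives total 731.
Compare {D2, D3}: its best feasible assignment gives total 743.
Every other set of open sites that can feasibly serve all demand totals ≥ 731 even under its best assignment. Minimum: 667.

667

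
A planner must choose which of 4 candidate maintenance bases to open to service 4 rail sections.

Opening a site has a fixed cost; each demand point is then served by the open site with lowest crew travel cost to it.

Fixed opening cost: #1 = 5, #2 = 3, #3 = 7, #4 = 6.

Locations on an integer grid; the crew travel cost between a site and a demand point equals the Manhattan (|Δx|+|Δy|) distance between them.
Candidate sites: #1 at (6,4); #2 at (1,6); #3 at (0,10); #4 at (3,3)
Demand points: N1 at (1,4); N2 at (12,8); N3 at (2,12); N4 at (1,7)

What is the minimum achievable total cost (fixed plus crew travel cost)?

Open {#2}: assign each demand point to its cheapest open site.
  N1→#2 2, N2→#2 13, N3→#2 7, N4→#2 1
  crew travel cost 23, fixed 3 → total 26.
Compare {#1, #2}: crew travel cost 20 + fixed 8 = 28.
Compare {#2, #3}: crew travel cost 20 + fixed 10 = 30.
Compare {#2, #4}: crew travel cost 23 + fixed 9 = 32.
All other subsets cost ≥ 28. Minimum total cost: 26.

26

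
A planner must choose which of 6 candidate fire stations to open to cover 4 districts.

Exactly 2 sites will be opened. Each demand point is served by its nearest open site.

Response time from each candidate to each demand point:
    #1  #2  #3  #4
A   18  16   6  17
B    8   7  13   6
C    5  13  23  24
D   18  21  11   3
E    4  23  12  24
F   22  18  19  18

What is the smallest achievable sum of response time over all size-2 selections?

Open {A, B}.
  #1→B 8, #2→B 7, #3→A 6, #4→B 6  ⇒ total 27.
Compare {B, D}: total 29.
Compare {B, E}: total 29.
No size-2 selection does better; minimum is 27.

27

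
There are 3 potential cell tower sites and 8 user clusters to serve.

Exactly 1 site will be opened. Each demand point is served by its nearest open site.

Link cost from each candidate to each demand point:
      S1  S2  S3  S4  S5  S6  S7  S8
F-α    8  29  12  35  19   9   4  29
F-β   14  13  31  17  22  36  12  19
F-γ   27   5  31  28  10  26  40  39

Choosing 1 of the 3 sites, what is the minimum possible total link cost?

Open {F-α}.
  S1→F-α 8, S2→F-α 29, S3→F-α 12, S4→F-α 35, S5→F-α 19, S6→F-α 9, S7→F-α 4, S8→F-α 29  ⇒ total 145.
Compare {F-β}: total 164.
Compare {F-γ}: total 206.

145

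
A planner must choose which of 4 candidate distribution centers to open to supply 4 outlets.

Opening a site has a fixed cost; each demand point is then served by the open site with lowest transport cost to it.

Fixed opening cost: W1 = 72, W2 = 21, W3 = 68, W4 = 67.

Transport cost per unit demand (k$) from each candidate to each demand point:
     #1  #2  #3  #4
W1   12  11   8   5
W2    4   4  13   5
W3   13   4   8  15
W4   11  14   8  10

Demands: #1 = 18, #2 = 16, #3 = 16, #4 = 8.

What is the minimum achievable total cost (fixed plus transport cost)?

392

Open {W2, W4}: assign each demand point to its cheapest open site.
  #1→W2 18×4=72, #2→W2 16×4=64, #3→W4 16×8=128, #4→W2 8×5=40
  transport cost 304, fixed 88 → total 392.
Compare {W2, W3}: transport cost 304 + fixed 89 = 393.
Compare {W1, W2}: transport cost 304 + fixed 93 = 397.
Compare {W2}: transport cost 384 + fixed 21 = 405.
All other subsets cost ≥ 393. Minimum total cost: 392.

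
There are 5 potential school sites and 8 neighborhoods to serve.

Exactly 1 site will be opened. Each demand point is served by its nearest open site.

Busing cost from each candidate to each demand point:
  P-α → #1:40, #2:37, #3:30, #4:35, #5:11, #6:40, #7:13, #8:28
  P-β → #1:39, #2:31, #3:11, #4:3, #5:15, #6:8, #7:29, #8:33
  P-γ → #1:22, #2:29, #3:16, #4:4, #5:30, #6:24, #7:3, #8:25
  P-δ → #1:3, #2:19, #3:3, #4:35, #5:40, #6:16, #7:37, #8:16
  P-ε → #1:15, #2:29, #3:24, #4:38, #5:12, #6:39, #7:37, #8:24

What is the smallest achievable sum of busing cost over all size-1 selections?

Open {P-γ}.
  #1→P-γ 22, #2→P-γ 29, #3→P-γ 16, #4→P-γ 4, #5→P-γ 30, #6→P-γ 24, #7→P-γ 3, #8→P-γ 25  ⇒ total 153.
Compare {P-β}: total 169.
Compare {P-δ}: total 169.
No size-1 selection does better; minimum is 153.

153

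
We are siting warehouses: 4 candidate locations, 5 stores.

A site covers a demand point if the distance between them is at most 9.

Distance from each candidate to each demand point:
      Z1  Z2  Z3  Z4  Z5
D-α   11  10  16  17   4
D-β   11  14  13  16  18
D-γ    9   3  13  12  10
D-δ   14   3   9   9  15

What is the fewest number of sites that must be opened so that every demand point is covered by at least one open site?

Coverage sets (demand points within 9 of each site):
  D-α: {Z5}
  D-β: {}
  D-γ: {Z1, Z2}
  D-δ: {Z2, Z3, Z4}
No 2 sites suffice: every size-2 union leaves at least one demand point uncovered.
But {D-α, D-γ, D-δ} covers everything, so the minimum is 3.

3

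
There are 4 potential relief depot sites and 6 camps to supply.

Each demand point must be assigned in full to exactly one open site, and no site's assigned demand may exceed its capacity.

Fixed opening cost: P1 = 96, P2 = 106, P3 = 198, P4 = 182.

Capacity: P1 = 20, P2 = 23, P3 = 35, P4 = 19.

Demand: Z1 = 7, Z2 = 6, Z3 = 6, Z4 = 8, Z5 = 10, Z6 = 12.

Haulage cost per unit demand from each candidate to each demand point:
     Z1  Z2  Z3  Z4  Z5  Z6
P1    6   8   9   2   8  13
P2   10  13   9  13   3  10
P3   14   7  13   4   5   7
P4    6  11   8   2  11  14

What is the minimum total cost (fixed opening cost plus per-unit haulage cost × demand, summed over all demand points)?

Open {P1, P3}; cheapest assignment that respects the capacities:
  P1 (cap 20, load 19): Z1, Z2, Z3 — cost 7×6 + 6×8 + 6×9 = 144
  P3 (cap 35, load 30): Z4, Z5, Z6 — cost 8×4 + 10×5 + 12×7 = 166
  Shipping 310, fixed 294 → total 604.
  Any other capacity-feasible assignment to {P1, P3} ships for at least 310.
Compare {P2, P3}: its best feasible assignment gives total 616.
Compare {P1, P2, P3}: its best feasible assignment gives total 668.
Every other set of open sites that can feasibly serve all demand totals ≥ 616 even under its best assignment. Minimum: 604.

604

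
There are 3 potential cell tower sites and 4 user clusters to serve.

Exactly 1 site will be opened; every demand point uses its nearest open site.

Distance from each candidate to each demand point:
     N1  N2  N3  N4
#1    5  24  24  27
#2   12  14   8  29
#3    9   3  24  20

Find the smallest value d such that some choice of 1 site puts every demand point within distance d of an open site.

24

Open {#3}.
  Farthest demand point is N3 at distance 24 (to #3); all others are ≤ 24.
With {#1} the worst case is 27.
With {#2} the worst case is 29.
No size-1 selection achieves below 24.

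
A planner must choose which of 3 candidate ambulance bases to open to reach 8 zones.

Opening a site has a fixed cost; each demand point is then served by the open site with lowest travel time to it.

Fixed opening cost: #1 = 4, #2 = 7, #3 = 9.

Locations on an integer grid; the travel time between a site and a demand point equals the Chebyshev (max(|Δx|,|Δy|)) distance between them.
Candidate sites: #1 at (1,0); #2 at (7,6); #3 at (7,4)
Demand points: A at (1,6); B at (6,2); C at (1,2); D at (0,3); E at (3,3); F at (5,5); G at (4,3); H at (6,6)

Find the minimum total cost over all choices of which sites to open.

Open {#1, #2}: assign each demand point to its cheapest open site.
  A→#1 6, B→#2 4, C→#1 2, D→#1 3, E→#1 3, F→#2 2, G→#1 3, H→#2 1
  travel time 24, fixed 11 → total 35.
Compare {#1, #3}: travel time 23 + fixed 13 = 36.
Compare {#1}: travel time 33 + fixed 4 = 37.
Compare {#2}: travel time 33 + fixed 7 = 40.
All other subsets cost ≥ 36. Minimum total cost: 35.

35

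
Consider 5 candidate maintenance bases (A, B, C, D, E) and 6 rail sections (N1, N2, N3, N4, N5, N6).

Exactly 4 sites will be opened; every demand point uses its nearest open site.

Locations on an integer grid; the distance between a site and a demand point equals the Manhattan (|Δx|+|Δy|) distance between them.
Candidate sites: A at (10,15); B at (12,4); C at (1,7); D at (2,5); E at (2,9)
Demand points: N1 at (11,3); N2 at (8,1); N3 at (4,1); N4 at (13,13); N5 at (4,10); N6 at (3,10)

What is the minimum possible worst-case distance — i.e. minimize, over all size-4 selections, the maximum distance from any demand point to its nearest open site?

Open {A, B, C, D}.
  Farthest demand point is N2 at distance 7 (to B); all others are ≤ 7.
With {A, B, D, E} the worst case is 7.
With {A, B, C, E} the worst case is 9.
No size-4 selection achieves below 7.

7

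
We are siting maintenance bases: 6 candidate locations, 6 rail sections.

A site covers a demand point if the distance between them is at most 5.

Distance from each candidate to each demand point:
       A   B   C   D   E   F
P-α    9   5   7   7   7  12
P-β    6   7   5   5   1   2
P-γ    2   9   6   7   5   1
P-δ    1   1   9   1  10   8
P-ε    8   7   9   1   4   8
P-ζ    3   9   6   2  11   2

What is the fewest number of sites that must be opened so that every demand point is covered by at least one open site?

Coverage sets (demand points within 5 of each site):
  P-α: {B}
  P-β: {C, D, E, F}
  P-γ: {A, E, F}
  P-δ: {A, B, D}
  P-ε: {D, E}
  P-ζ: {A, D, F}
No single site covers all 6 demand points.
But {P-β, P-δ} covers everything, so the minimum is 2.

2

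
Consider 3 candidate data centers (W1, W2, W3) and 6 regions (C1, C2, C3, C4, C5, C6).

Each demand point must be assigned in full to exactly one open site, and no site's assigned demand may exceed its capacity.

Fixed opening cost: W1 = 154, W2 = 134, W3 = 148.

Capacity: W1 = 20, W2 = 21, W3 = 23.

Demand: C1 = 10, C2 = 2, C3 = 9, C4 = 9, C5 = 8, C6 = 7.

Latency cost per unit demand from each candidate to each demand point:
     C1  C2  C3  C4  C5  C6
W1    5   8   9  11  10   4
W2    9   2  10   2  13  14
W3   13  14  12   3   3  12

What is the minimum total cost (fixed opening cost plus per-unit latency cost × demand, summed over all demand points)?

650

Open {W1, W2, W3}; cheapest assignment that respects the capacities:
  W1 (cap 20, load 17): C1, C6 — cost 10×5 + 7×4 = 78
  W2 (cap 21, load 20): C2, C3, C4 — cost 2×2 + 9×10 + 9×2 = 112
  W3 (cap 23, load 8): C5 — cost 8×3 = 24
  Shipping 214, fixed 436 → total 650.
  Any other capacity-feasible assignment to {W1, W2, W3} ships for at least 214.
Total demand is 45 and no other set of sites has combined capacity ≥ 45, so {W1, W2, W3} is the only feasible choice of open sites. Minimum: 650.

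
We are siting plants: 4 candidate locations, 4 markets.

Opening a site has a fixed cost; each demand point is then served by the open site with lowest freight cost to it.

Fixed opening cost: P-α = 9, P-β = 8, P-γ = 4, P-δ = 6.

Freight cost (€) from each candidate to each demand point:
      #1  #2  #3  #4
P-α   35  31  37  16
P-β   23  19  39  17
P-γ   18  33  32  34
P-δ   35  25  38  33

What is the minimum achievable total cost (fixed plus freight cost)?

Open {P-β, P-γ}: assign each demand point to its cheapest open site.
  #1→P-γ 18, #2→P-β 19, #3→P-γ 32, #4→P-β 17
  freight cost 86, fixed 12 → total 98.
Compare {P-β, P-γ, P-δ}: freight cost 86 + fixed 18 = 104.
Compare {P-β}: freight cost 98 + fixed 8 = 106.
Compare {P-α, P-β, P-γ}: freight cost 85 + fixed 21 = 106.
All other subsets cost ≥ 104. Minimum total cost: 98.

98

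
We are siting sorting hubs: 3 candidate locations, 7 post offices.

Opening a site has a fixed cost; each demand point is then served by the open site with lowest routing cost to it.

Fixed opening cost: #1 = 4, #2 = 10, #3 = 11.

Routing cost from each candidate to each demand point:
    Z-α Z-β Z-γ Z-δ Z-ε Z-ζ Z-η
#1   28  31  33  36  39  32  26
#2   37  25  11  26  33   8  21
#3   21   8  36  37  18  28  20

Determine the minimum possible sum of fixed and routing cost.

133

Open {#2, #3}: assign each demand point to its cheapest open site.
  Z-α→#3 21, Z-β→#3 8, Z-γ→#2 11, Z-δ→#2 26, Z-ε→#3 18, Z-ζ→#2 8, Z-η→#3 20
  routing cost 112, fixed 21 → total 133.
Compare {#1, #2, #3}: routing cost 112 + fixed 25 = 137.
Compare {#1, #2}: routing cost 152 + fixed 14 = 166.
Compare {#2}: routing cost 161 + fixed 10 = 171.
All other subsets cost ≥ 137. Minimum total cost: 133.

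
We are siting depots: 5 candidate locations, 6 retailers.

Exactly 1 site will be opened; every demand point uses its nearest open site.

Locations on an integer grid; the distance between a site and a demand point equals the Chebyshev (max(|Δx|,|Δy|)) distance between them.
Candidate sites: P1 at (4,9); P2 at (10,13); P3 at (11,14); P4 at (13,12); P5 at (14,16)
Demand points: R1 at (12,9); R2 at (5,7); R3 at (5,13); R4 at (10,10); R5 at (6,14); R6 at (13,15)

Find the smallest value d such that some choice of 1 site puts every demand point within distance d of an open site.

Open {P2}.
  Farthest demand point is R2 at distance 6 (to P2); all others are ≤ 6.
With {P3} the worst case is 7.
With {P4} the worst case is 8.
No size-1 selection achieves below 6.

6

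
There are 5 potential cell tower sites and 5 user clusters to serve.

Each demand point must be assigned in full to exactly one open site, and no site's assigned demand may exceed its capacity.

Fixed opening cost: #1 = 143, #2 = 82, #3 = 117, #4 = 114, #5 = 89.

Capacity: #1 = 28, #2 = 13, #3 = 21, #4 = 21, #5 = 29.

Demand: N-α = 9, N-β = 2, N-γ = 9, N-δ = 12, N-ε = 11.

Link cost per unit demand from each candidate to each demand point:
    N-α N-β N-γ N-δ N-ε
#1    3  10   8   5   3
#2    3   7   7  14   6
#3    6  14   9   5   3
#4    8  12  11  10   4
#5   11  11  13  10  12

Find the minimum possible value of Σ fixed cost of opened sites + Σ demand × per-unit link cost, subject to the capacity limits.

481

Open {#1, #3}; cheapest assignment that respects the capacities:
  #1 (cap 28, load 23): N-α, N-β, N-δ — cost 9×3 + 2×10 + 12×5 = 107
  #3 (cap 21, load 20): N-γ, N-ε — cost 9×9 + 11×3 = 114
  Shipping 221, fixed 260 → total 481.
  Any other capacity-feasible assignment to {#1, #3} ships for at least 221.
Compare {#1, #4}: its best feasible assignment gives total 507.
Compare {#1, #2, #3}: its best feasible assignment gives total 539.
Every other set of open sites that can feasibly serve all demand totals ≥ 507 even under its best assignment. Minimum: 481.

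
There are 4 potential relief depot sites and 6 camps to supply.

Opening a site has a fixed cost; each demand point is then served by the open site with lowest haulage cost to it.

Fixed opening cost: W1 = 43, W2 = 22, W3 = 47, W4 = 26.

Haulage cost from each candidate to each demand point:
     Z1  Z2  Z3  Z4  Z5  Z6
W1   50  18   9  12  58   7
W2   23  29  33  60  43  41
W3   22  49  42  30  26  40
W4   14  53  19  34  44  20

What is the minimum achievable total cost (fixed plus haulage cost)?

173

Open {W1, W4}: assign each demand point to its cheapest open site.
  Z1→W4 14, Z2→W1 18, Z3→W1 9, Z4→W1 12, Z5→W4 44, Z6→W1 7
  haulage cost 104, fixed 69 → total 173.
Compare {W1, W2}: haulage cost 112 + fixed 65 = 177.
Compare {W1, W3}: haulage cost 94 + fixed 90 = 184.
Compare {W1, W2, W4}: haulage cost 103 + fixed 91 = 194.
All other subsets cost ≥ 177. Minimum total cost: 173.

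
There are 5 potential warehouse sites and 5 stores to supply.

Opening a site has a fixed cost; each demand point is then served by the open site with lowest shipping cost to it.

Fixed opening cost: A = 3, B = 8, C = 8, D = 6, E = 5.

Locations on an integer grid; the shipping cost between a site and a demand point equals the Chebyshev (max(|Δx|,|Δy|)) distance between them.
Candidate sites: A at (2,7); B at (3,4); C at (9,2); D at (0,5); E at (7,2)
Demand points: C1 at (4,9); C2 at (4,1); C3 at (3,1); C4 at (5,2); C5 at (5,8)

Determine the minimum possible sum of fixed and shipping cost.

Open {A, E}: assign each demand point to its cheapest open site.
  C1→A 2, C2→E 3, C3→E 4, C4→E 2, C5→A 3
  shipping cost 14, fixed 8 → total 22.
Compare {A, B}: shipping cost 13 + fixed 11 = 24.
Compare {A}: shipping cost 22 + fixed 3 = 25.
Compare {B}: shipping cost 17 + fixed 8 = 25.
All other subsets cost ≥ 24. Minimum total cost: 22.

22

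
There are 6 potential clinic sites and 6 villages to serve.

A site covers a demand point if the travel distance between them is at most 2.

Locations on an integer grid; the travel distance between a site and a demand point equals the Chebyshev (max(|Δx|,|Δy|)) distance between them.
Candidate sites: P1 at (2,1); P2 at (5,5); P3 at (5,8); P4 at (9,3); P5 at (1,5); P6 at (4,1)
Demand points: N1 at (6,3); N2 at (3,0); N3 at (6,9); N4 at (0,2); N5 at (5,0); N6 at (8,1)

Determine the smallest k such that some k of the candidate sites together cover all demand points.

4

Coverage sets (demand points within 2 of each site):
  P1: {N2, N4}
  P2: {N1}
  P3: {N3}
  P4: {N6}
  P5: {}
  P6: {N1, N2, N5}
No 3 sites suffice: every size-3 union leaves at least one demand point uncovered.
But {P1, P3, P4, P6} covers everything, so the minimum is 4.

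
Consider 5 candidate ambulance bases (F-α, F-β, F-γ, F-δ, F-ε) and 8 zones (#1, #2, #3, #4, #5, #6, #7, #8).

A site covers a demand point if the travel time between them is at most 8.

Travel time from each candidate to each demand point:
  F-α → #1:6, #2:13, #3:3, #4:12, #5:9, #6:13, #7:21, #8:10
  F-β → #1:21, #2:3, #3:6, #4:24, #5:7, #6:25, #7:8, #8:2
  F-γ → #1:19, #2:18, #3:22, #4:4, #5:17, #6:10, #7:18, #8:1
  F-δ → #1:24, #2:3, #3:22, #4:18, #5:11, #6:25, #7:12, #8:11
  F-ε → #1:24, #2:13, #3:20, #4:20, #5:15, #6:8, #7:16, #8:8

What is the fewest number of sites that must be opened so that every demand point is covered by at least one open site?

Coverage sets (demand points within 8 of each site):
  F-α: {#1, #3}
  F-β: {#2, #3, #5, #7, #8}
  F-γ: {#4, #8}
  F-δ: {#2}
  F-ε: {#6, #8}
No 3 sites suffice: every size-3 union leaves at least one demand point uncovered.
But {F-α, F-β, F-γ, F-ε} covers everything, so the minimum is 4.

4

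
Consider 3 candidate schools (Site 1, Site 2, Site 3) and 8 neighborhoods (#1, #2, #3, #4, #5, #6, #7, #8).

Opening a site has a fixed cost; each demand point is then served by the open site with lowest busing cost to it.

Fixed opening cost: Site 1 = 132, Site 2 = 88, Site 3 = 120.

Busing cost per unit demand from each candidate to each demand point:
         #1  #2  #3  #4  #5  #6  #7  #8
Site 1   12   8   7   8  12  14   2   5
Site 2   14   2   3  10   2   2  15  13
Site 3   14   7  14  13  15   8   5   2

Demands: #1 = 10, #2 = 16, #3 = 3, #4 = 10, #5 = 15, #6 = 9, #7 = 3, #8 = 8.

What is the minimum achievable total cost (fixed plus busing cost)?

Open {Site 1, Site 2}: assign each demand point to its cheapest open site.
  #1→Site 1 10×12=120, #2→Site 2 16×2=32, #3→Site 2 3×3=9, #4→Site 1 10×8=80, #5→Site 2 15×2=30, #6→Site 2 9×2=18, #7→Site 1 3×2=6, #8→Site 1 8×5=40
  busing cost 335, fixed 220 → total 555.
Compare {Site 2}: busing cost 478 + fixed 88 = 566.
Compare {Site 2, Site 3}: busing cost 360 + fixed 208 = 568.
Compare {Site 1, Site 2, Site 3}: busing cost 311 + fixed 340 = 651.
All other subsets cost ≥ 566. Minimum total cost: 555.

555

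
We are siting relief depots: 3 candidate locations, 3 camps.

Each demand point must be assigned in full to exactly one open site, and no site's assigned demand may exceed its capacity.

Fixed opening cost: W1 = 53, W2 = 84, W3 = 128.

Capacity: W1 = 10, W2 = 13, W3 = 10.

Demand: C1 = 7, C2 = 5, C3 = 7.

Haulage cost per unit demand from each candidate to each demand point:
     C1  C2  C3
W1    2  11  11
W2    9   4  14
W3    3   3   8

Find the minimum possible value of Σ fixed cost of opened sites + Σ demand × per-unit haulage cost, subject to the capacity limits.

269

Open {W1, W2}; cheapest assignment that respects the capacities:
  W1 (cap 10, load 7): C1 — cost 7×2 = 14
  W2 (cap 13, load 12): C2, C3 — cost 5×4 + 7×14 = 118
  Shipping 132, fixed 137 → total 269.
  Any other capacity-feasible assignment to {W1, W2} ships for at least 132.
Compare {W2, W3}: its best feasible assignment gives total 351.
Compare {W1, W2, W3}: its best feasible assignment gives total 355.
Every other set of open sites that can feasibly serve all demand totals ≥ 351 even under its best assignment. Minimum: 269.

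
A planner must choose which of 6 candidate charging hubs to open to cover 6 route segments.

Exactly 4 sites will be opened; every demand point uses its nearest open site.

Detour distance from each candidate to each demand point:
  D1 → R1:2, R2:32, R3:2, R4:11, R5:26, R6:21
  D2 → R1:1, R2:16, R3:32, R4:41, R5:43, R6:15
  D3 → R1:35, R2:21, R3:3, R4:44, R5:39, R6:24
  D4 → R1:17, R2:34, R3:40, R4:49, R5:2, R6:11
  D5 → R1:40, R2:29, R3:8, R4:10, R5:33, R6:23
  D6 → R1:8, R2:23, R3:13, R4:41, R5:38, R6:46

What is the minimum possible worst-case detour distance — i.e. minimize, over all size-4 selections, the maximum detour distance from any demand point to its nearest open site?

Open {D1, D2, D3, D4}.
  Farthest demand point is R2 at detour distance 16 (to D2); all others are ≤ 16.
With {D1, D2, D4, D5} the worst case is 16.
With {D1, D2, D4, D6} the worst case is 16.
No size-4 selection achieves below 16.

16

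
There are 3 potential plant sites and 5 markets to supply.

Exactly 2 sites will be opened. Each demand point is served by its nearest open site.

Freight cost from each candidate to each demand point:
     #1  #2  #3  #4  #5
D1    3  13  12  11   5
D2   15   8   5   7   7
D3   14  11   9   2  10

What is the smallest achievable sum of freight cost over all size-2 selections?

28

Open {D1, D2}.
  #1→D1 3, #2→D2 8, #3→D2 5, #4→D2 7, #5→D1 5  ⇒ total 28.
Compare {D1, D3}: total 30.
Compare {D2, D3}: total 36.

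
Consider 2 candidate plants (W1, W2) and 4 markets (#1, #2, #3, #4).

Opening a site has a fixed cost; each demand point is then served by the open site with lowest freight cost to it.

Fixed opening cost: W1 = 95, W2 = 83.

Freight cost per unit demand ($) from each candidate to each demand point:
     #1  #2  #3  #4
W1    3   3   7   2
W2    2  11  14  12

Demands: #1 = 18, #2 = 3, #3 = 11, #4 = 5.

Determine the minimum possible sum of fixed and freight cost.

Open {W1}: assign each demand point to its cheapest open site.
  #1→W1 18×3=54, #2→W1 3×3=9, #3→W1 11×7=77, #4→W1 5×2=10
  freight cost 150, fixed 95 → total 245.
Compare {W1, W2}: freight cost 132 + fixed 178 = 310.
Compare {W2}: freight cost 283 + fixed 83 = 366.

245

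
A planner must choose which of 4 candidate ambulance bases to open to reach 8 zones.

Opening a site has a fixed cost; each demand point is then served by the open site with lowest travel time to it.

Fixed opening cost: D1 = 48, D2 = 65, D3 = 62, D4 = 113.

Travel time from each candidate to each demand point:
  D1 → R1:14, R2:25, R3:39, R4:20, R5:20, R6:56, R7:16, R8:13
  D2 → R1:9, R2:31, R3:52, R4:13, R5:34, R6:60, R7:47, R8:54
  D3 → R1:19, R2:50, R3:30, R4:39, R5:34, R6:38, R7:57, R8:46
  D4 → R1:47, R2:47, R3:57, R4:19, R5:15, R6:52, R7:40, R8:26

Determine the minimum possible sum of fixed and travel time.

Open {D1}: assign each demand point to its cheapest open site.
  R1→D1 14, R2→D1 25, R3→D1 39, R4→D1 20, R5→D1 20, R6→D1 56, R7→D1 16, R8→D1 13
  travel time 203, fixed 48 → total 251.
Compare {D1, D3}: travel time 176 + fixed 110 = 286.
Compare {D1, D2}: travel time 191 + fixed 113 = 304.
Compare {D1, D2, D3}: travel time 164 + fixed 175 = 339.
All other subsets cost ≥ 286. Minimum total cost: 251.

251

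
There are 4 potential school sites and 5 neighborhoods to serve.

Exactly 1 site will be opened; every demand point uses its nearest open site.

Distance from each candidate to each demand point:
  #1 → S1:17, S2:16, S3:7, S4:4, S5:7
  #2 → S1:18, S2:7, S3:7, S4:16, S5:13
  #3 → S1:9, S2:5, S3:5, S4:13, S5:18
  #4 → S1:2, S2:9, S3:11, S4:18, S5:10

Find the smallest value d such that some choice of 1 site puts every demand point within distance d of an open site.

Open {#1}.
  Farthest demand point is S1 at distance 17 (to #1); all others are ≤ 17.
With {#2} the worst case is 18.
With {#3} the worst case is 18.
No size-1 selection achieves below 17.

17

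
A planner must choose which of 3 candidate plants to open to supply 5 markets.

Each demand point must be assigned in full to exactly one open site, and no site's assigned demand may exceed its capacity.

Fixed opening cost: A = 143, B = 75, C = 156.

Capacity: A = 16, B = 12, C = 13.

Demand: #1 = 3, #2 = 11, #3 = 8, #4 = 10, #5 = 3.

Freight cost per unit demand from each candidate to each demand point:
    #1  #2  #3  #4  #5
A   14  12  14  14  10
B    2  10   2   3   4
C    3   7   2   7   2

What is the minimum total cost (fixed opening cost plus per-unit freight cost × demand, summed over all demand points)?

591

Open {A, B, C}; cheapest assignment that respects the capacities:
  A (cap 16, load 14): #2, #5 — cost 11×12 + 3×10 = 162
  B (cap 12, load 10): #4 — cost 10×3 = 30
  C (cap 13, load 11): #1, #3 — cost 3×3 + 8×2 = 25
  Shipping 217, fixed 374 → total 591.
  Any other capacity-feasible assignment to {A, B, C} ships for at least 217.
Total demand is 35 and no other set of sites has combined capacity ≥ 35, so {A, B, C} is the only feasible choice of open sites. Minimum: 591.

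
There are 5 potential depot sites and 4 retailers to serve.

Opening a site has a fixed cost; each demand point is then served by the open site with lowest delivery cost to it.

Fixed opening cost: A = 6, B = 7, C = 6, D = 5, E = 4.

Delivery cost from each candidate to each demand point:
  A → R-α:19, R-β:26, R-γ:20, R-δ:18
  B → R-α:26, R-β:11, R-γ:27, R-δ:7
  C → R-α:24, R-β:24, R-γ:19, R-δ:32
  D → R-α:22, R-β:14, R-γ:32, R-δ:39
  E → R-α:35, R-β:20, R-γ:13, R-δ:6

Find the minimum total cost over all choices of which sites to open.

64

Open {D, E}: assign each demand point to its cheapest open site.
  R-α→D 22, R-β→D 14, R-γ→E 13, R-δ→E 6
  delivery cost 55, fixed 9 → total 64.
Compare {A, B, E}: delivery cost 49 + fixed 17 = 66.
Compare {B, E}: delivery cost 56 + fixed 11 = 67.
Compare {A, D, E}: delivery cost 52 + fixed 15 = 67.
All other subsets cost ≥ 66. Minimum total cost: 64.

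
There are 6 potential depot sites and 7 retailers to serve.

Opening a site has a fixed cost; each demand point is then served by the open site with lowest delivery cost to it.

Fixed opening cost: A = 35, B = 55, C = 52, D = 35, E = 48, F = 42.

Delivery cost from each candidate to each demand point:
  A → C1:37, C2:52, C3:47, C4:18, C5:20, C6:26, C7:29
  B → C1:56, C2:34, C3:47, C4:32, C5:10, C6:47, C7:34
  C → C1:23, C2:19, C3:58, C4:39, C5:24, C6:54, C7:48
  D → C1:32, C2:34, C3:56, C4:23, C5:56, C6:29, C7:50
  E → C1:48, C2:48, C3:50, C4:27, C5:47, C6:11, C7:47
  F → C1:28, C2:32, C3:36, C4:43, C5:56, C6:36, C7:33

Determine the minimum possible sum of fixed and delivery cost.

Open {A}: assign each demand point to its cheapest open site.
  C1→A 37, C2→A 52, C3→A 47, C4→A 18, C5→A 20, C6→A 26, C7→A 29
  delivery cost 229, fixed 35 → total 264.
Compare {A, F}: delivery cost 189 + fixed 77 = 266.
Compare {A, C}: delivery cost 182 + fixed 87 = 269.
Compare {A, D}: delivery cost 206 + fixed 70 = 276.
All other subsets cost ≥ 266. Minimum total cost: 264.

264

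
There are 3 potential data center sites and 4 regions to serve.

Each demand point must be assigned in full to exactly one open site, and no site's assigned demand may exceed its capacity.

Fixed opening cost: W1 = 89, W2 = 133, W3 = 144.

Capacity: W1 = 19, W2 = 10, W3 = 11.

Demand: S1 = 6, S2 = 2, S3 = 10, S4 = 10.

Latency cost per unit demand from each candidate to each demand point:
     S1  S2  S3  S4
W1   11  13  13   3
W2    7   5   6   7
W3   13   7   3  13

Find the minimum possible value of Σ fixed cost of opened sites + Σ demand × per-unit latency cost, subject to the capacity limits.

Open {W1, W3}; cheapest assignment that respects the capacities:
  W1 (cap 19, load 18): S1, S2, S4 — cost 6×11 + 2×13 + 10×3 = 122
  W3 (cap 11, load 10): S3 — cost 10×3 = 30
  Shipping 152, fixed 233 → total 385.
  Any other capacity-feasible assignment to {W1, W3} ships for at least 152.
Compare {W1, W2}: its best feasible assignment gives total 404.
Compare {W1, W2, W3}: its best feasible assignment gives total 478.
Every other set of open sites that can feasibly serve all demand totals ≥ 404 even under its best assignment. Minimum: 385.

385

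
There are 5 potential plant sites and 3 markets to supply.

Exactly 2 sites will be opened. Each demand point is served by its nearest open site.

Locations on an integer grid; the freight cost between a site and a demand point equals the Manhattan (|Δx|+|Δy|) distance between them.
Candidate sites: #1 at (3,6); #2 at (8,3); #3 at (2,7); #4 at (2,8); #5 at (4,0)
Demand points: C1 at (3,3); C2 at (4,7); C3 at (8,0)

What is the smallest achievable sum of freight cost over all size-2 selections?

8

Open {#1, #2}.
  C1→#1 3, C2→#1 2, C3→#2 3  ⇒ total 8.
Compare {#1, #5}: total 9.
Compare {#2, #3}: total 10.
No size-2 selection does better; minimum is 8.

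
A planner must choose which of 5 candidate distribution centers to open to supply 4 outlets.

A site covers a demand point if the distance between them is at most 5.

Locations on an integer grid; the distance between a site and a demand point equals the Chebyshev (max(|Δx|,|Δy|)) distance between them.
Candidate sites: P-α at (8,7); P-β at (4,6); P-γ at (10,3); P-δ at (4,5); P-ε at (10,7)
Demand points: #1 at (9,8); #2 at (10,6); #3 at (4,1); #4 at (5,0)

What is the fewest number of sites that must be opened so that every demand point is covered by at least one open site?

2

Coverage sets (demand points within 5 of each site):
  P-α: {#1, #2}
  P-β: {#1, #3}
  P-γ: {#1, #2, #4}
  P-δ: {#1, #3, #4}
  P-ε: {#1, #2}
No single site covers all 4 demand points.
But {P-α, P-δ} covers everything, so the minimum is 2.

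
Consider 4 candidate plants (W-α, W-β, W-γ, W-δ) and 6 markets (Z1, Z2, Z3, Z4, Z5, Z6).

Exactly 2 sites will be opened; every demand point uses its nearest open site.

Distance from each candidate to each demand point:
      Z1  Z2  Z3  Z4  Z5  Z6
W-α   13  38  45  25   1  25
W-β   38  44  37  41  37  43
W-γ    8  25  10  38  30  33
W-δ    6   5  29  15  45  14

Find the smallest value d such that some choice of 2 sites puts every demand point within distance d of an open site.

Open {W-α, W-γ}.
  Farthest demand point is Z2 at distance 25 (to W-γ); all others are ≤ 25.
With {W-α, W-δ} the worst case is 29.
With {W-γ, W-δ} the worst case is 30.
No size-2 selection achieves below 25.

25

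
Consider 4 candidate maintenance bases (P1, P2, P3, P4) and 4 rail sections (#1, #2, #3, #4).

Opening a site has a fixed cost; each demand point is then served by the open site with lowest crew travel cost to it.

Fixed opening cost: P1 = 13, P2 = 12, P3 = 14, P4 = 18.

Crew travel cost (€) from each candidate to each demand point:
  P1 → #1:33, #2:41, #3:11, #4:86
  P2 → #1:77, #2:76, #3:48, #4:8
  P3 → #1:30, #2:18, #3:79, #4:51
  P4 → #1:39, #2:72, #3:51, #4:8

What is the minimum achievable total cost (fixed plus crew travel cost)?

Open {P1, P2, P3}: assign each demand point to its cheapest open site.
  #1→P3 30, #2→P3 18, #3→P1 11, #4→P2 8
  crew travel cost 67, fixed 39 → total 106.
Compare {P1, P3, P4}: crew travel cost 67 + fixed 45 = 112.
Compare {P1, P2}: crew travel cost 93 + fixed 25 = 118.
Compare {P1, P4}: crew travel cost 93 + fixed 31 = 124.
All other subsets cost ≥ 112. Minimum total cost: 106.

106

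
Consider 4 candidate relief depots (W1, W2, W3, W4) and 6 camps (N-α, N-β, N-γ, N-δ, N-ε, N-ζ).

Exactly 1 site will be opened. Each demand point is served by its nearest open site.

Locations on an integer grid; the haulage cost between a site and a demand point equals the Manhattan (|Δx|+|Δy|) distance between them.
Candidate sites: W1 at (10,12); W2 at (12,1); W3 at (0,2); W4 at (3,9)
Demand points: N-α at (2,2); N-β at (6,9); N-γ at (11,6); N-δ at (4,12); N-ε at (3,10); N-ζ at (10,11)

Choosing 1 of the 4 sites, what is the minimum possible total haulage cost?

36

Open {W4}.
  N-α→W4 8, N-β→W4 3, N-γ→W4 11, N-δ→W4 4, N-ε→W4 1, N-ζ→W4 9  ⇒ total 36.
Compare {W1}: total 48.
Compare {W3}: total 74.
No size-1 selection does better; minimum is 36.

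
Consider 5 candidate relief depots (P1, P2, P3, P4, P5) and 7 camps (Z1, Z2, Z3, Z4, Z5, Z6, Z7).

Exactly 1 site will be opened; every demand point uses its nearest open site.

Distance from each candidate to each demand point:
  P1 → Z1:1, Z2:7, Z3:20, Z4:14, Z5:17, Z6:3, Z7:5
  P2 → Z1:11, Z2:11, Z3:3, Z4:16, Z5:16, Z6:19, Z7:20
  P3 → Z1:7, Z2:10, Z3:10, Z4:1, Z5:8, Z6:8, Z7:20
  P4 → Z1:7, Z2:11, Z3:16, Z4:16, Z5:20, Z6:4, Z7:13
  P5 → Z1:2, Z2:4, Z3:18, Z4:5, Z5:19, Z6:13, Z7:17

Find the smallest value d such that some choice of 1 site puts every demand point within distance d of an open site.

19

Open {P5}.
  Farthest demand point is Z5 at distance 19 (to P5); all others are ≤ 19.
With {P1} the worst case is 20.
With {P2} the worst case is 20.
No size-1 selection achieves below 19.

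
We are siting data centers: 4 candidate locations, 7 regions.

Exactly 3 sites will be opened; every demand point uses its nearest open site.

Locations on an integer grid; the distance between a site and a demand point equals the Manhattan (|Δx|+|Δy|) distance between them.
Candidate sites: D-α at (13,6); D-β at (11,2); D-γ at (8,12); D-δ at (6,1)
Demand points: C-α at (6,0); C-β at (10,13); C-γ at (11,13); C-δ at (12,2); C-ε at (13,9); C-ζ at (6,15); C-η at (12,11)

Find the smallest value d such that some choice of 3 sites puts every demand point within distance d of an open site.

Open {D-α, D-γ, D-δ}.
  Farthest demand point is C-δ at distance 5 (to D-α); all others are ≤ 5.
With {D-α, D-β, D-γ} the worst case is 7.
With {D-β, D-γ, D-δ} the worst case is 8.
No size-3 selection achieves below 5.

5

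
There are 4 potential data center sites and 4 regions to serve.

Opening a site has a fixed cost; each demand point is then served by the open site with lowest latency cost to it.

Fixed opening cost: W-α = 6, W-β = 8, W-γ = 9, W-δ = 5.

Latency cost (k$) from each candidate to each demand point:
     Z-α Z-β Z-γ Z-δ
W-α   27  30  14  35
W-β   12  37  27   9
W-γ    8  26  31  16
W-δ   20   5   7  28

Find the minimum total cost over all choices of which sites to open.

Open {W-β, W-δ}: assign each demand point to its cheapest open site.
  Z-α→W-β 12, Z-β→W-δ 5, Z-γ→W-δ 7, Z-δ→W-β 9
  latency cost 33, fixed 13 → total 46.
Compare {W-γ, W-δ}: latency cost 36 + fixed 14 = 50.
Compare {W-β, W-γ, W-δ}: latency cost 29 + fixed 22 = 51.
Compare {W-α, W-β, W-δ}: latency cost 33 + fixed 19 = 52.
All other subsets cost ≥ 50. Minimum total cost: 46.

46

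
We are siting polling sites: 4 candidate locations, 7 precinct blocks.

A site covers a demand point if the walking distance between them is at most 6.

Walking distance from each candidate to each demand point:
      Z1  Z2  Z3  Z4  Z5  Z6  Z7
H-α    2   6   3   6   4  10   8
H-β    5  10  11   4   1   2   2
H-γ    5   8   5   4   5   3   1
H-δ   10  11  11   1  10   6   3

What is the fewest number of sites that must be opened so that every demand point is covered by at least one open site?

2

Coverage sets (demand points within 6 of each site):
  H-α: {Z1, Z2, Z3, Z4, Z5}
  H-β: {Z1, Z4, Z5, Z6, Z7}
  H-γ: {Z1, Z3, Z4, Z5, Z6, Z7}
  H-δ: {Z4, Z6, Z7}
No single site covers all 7 demand points.
But {H-α, H-β} covers everything, so the minimum is 2.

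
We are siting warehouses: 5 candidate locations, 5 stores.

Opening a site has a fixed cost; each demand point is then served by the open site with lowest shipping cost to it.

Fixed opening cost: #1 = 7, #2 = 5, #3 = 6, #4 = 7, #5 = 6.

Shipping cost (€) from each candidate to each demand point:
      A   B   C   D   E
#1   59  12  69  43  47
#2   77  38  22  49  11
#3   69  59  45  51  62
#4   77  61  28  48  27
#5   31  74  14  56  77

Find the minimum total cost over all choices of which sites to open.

129

Open {#1, #2, #5}: assign each demand point to its cheapest open site.
  A→#5 31, B→#1 12, C→#5 14, D→#1 43, E→#2 11
  shipping cost 111, fixed 18 → total 129.
Compare {#1, #2, #3, #5}: shipping cost 111 + fixed 24 = 135.
Compare {#1, #2, #4, #5}: shipping cost 111 + fixed 25 = 136.
Compare {#1, #2, #3, #4, #5}: shipping cost 111 + fixed 31 = 142.
All other subsets cost ≥ 135. Minimum total cost: 129.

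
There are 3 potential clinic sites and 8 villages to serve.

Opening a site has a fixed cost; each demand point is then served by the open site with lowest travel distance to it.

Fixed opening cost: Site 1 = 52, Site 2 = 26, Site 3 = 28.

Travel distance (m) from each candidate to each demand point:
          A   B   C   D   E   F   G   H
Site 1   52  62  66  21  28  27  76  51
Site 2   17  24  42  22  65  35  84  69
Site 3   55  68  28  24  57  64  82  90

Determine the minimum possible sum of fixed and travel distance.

364

Open {Site 1, Site 2}: assign each demand point to its cheapest open site.
  A→Site 2 17, B→Site 2 24, C→Site 2 42, D→Site 1 21, E→Site 1 28, F→Site 1 27, G→Site 1 76, H→Site 1 51
  travel distance 286, fixed 78 → total 364.
Compare {Site 1, Site 2, Site 3}: travel distance 272 + fixed 106 = 378.
Compare {Site 2}: travel distance 358 + fixed 26 = 384.
Compare {Site 2, Site 3}: travel distance 334 + fixed 54 = 388.
All other subsets cost ≥ 378. Minimum total cost: 364.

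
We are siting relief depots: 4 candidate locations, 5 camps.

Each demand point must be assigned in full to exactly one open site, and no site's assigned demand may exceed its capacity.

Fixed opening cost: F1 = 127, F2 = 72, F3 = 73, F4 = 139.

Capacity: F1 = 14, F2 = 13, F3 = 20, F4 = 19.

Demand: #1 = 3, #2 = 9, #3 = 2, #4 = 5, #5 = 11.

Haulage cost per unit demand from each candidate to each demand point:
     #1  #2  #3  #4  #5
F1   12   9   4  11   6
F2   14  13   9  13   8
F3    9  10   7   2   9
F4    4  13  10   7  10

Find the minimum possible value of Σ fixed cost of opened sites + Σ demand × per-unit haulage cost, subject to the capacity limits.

Open {F2, F3}; cheapest assignment that respects the capacities:
  F2 (cap 13, load 11): #5 — cost 11×8 = 88
  F3 (cap 20, load 19): #1, #2, #3, #4 — cost 3×9 + 9×10 + 2×7 + 5×2 = 141
  Shipping 229, fixed 145 → total 374.
  Any other capacity-feasible assignment to {F2, F3} ships for at least 229.
Compare {F1, F3}: its best feasible assignment gives total 401.
Compare {F3, F4}: its best feasible assignment gives total 448.
Every other set of open sites that can feasibly serve all demand totals ≥ 401 even under its best assignment. Minimum: 374.

374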